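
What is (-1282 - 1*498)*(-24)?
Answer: 42720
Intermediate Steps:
(-1282 - 1*498)*(-24) = (-1282 - 498)*(-24) = -1780*(-24) = 42720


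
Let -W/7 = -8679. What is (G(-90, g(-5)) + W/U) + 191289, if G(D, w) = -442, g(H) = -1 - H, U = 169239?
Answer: 1538038866/8059 ≈ 1.9085e+5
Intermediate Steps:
W = 60753 (W = -7*(-8679) = 60753)
(G(-90, g(-5)) + W/U) + 191289 = (-442 + 60753/169239) + 191289 = (-442 + 60753*(1/169239)) + 191289 = (-442 + 2893/8059) + 191289 = -3559185/8059 + 191289 = 1538038866/8059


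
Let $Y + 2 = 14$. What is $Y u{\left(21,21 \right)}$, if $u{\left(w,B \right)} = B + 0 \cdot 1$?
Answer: $252$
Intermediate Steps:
$u{\left(w,B \right)} = B$ ($u{\left(w,B \right)} = B + 0 = B$)
$Y = 12$ ($Y = -2 + 14 = 12$)
$Y u{\left(21,21 \right)} = 12 \cdot 21 = 252$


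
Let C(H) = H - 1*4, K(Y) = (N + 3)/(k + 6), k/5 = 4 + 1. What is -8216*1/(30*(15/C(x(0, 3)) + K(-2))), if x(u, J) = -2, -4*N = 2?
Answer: 127348/1125 ≈ 113.20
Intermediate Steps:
N = -½ (N = -¼*2 = -½ ≈ -0.50000)
k = 25 (k = 5*(4 + 1) = 5*5 = 25)
K(Y) = 5/62 (K(Y) = (-½ + 3)/(25 + 6) = (5/2)/31 = (5/2)*(1/31) = 5/62)
C(H) = -4 + H (C(H) = H - 4 = -4 + H)
-8216*1/(30*(15/C(x(0, 3)) + K(-2))) = -8216*1/(30*(15/(-4 - 2) + 5/62)) = -8216*1/(30*(15/(-6) + 5/62)) = -8216*1/(30*(15*(-⅙) + 5/62)) = -8216*1/(30*(-5/2 + 5/62)) = -8216/((-75/31*30)) = -8216/(-2250/31) = -8216*(-31/2250) = 127348/1125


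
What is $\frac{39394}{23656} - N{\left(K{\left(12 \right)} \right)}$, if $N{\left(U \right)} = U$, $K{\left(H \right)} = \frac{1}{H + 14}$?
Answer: $\frac{250147}{153764} \approx 1.6268$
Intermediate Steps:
$K{\left(H \right)} = \frac{1}{14 + H}$
$\frac{39394}{23656} - N{\left(K{\left(12 \right)} \right)} = \frac{39394}{23656} - \frac{1}{14 + 12} = 39394 \cdot \frac{1}{23656} - \frac{1}{26} = \frac{19697}{11828} - \frac{1}{26} = \frac{250147}{153764}$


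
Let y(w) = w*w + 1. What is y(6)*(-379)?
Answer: -14023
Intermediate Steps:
y(w) = 1 + w**2 (y(w) = w**2 + 1 = 1 + w**2)
y(6)*(-379) = (1 + 6**2)*(-379) = (1 + 36)*(-379) = 37*(-379) = -14023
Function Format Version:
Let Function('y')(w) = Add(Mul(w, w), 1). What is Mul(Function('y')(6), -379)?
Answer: -14023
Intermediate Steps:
Function('y')(w) = Add(1, Pow(w, 2)) (Function('y')(w) = Add(Pow(w, 2), 1) = Add(1, Pow(w, 2)))
Mul(Function('y')(6), -379) = Mul(Add(1, Pow(6, 2)), -379) = Mul(Add(1, 36), -379) = Mul(37, -379) = -14023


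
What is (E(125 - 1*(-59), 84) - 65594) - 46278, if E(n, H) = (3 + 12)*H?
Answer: -110612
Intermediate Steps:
E(n, H) = 15*H
(E(125 - 1*(-59), 84) - 65594) - 46278 = (15*84 - 65594) - 46278 = (1260 - 65594) - 46278 = -64334 - 46278 = -110612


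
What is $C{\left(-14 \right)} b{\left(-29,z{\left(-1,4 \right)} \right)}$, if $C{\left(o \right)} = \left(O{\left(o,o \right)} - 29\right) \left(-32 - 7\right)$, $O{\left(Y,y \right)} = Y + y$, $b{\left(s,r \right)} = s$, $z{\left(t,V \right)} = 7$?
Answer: $-64467$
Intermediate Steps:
$C{\left(o \right)} = 1131 - 78 o$ ($C{\left(o \right)} = \left(\left(o + o\right) - 29\right) \left(-32 - 7\right) = \left(2 o - 29\right) \left(-39\right) = \left(-29 + 2 o\right) \left(-39\right) = 1131 - 78 o$)
$C{\left(-14 \right)} b{\left(-29,z{\left(-1,4 \right)} \right)} = \left(1131 - -1092\right) \left(-29\right) = \left(1131 + 1092\right) \left(-29\right) = 2223 \left(-29\right) = -64467$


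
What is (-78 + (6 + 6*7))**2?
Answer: 900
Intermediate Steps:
(-78 + (6 + 6*7))**2 = (-78 + (6 + 42))**2 = (-78 + 48)**2 = (-30)**2 = 900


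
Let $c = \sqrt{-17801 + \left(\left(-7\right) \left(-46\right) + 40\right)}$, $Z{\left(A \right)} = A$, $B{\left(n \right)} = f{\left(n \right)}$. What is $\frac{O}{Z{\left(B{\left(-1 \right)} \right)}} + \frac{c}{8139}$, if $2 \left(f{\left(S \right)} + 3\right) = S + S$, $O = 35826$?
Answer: $- \frac{17913}{2} + \frac{i \sqrt{17439}}{8139} \approx -8956.5 + 0.016225 i$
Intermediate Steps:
$f{\left(S \right)} = -3 + S$ ($f{\left(S \right)} = -3 + \frac{S + S}{2} = -3 + \frac{2 S}{2} = -3 + S$)
$B{\left(n \right)} = -3 + n$
$c = i \sqrt{17439}$ ($c = \sqrt{-17801 + \left(322 + 40\right)} = \sqrt{-17801 + 362} = \sqrt{-17439} = i \sqrt{17439} \approx 132.06 i$)
$\frac{O}{Z{\left(B{\left(-1 \right)} \right)}} + \frac{c}{8139} = \frac{35826}{-3 - 1} + \frac{i \sqrt{17439}}{8139} = \frac{35826}{-4} + i \sqrt{17439} \cdot \frac{1}{8139} = 35826 \left(- \frac{1}{4}\right) + \frac{i \sqrt{17439}}{8139} = - \frac{17913}{2} + \frac{i \sqrt{17439}}{8139}$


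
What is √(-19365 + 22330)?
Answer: √2965 ≈ 54.452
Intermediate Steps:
√(-19365 + 22330) = √2965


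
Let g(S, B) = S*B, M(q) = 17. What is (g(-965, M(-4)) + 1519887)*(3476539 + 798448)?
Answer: 6427366004734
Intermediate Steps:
g(S, B) = B*S
(g(-965, M(-4)) + 1519887)*(3476539 + 798448) = (17*(-965) + 1519887)*(3476539 + 798448) = (-16405 + 1519887)*4274987 = 1503482*4274987 = 6427366004734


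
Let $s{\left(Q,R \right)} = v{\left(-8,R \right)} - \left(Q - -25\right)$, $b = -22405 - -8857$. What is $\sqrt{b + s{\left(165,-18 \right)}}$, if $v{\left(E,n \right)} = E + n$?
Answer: $2 i \sqrt{3441} \approx 117.32 i$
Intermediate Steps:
$b = -13548$ ($b = -22405 + 8857 = -13548$)
$s{\left(Q,R \right)} = -33 + R - Q$ ($s{\left(Q,R \right)} = \left(-8 + R\right) - \left(Q - -25\right) = \left(-8 + R\right) - \left(Q + 25\right) = \left(-8 + R\right) - \left(25 + Q\right) = -33 + R - Q$)
$\sqrt{b + s{\left(165,-18 \right)}} = \sqrt{-13548 - 216} = \sqrt{-13764} = 2 i \sqrt{3441}$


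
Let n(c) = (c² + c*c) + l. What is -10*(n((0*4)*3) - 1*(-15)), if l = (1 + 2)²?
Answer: -240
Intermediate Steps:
l = 9 (l = 3² = 9)
n(c) = 9 + 2*c² (n(c) = (c² + c*c) + 9 = (c² + c²) + 9 = 2*c² + 9 = 9 + 2*c²)
-10*(n((0*4)*3) - 1*(-15)) = -10*((9 + 2*((0*4)*3)²) - 1*(-15)) = -10*((9 + 2*(0*3)²) + 15) = -10*((9 + 2*0²) + 15) = -10*((9 + 2*0) + 15) = -10*((9 + 0) + 15) = -10*(9 + 15) = -10*24 = -240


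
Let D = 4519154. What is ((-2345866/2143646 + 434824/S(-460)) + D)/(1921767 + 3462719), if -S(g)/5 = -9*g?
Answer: 1089834639773719/1298523586045050 ≈ 0.83929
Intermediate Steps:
S(g) = 45*g (S(g) = -(-45)*g = 45*g)
((-2345866/2143646 + 434824/S(-460)) + D)/(1921767 + 3462719) = ((-2345866/2143646 + 434824/((45*(-460)))) + 4519154)/(1921767 + 3462719) = ((-2345866*1/2143646 + 434824/(-20700)) + 4519154)/5384486 = ((-1172933/1071823 + 434824*(-1/20700)) + 4519154)*(1/5384486) = ((-1172933/1071823 - 108706/5175) + 4519154)*(1/5384486) = (-5329718231/241160175 + 4519154)*(1/5384486) = (1089834639773719/241160175)*(1/5384486) = 1089834639773719/1298523586045050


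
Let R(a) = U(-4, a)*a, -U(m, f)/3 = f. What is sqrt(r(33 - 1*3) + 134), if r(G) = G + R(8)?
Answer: 2*I*sqrt(7) ≈ 5.2915*I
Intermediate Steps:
U(m, f) = -3*f
R(a) = -3*a**2 (R(a) = (-3*a)*a = -3*a**2)
r(G) = -192 + G (r(G) = G - 3*8**2 = G - 3*64 = G - 192 = -192 + G)
sqrt(r(33 - 1*3) + 134) = sqrt((-192 + (33 - 1*3)) + 134) = sqrt((-192 + (33 - 3)) + 134) = sqrt((-192 + 30) + 134) = sqrt(-162 + 134) = sqrt(-28) = 2*I*sqrt(7)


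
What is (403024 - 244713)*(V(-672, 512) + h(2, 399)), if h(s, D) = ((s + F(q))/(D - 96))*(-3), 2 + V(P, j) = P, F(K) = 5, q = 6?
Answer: -10777971191/101 ≈ -1.0671e+8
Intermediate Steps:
V(P, j) = -2 + P
h(s, D) = -3*(5 + s)/(-96 + D) (h(s, D) = ((s + 5)/(D - 96))*(-3) = ((5 + s)/(-96 + D))*(-3) = -3*(5 + s)/(-96 + D))
(403024 - 244713)*(V(-672, 512) + h(2, 399)) = (403024 - 244713)*((-2 - 672) + 3*(-5 - 1*2)/(-96 + 399)) = 158311*(-674 + 3*(-5 - 2)/303) = 158311*(-674 + 3*(1/303)*(-7)) = 158311*(-674 - 7/101) = 158311*(-68081/101) = -10777971191/101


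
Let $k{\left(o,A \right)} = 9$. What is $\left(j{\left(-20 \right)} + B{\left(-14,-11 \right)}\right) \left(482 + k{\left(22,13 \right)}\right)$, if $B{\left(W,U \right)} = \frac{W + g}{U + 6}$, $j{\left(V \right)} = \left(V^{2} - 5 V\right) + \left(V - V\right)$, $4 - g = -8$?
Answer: $\frac{1228482}{5} \approx 2.457 \cdot 10^{5}$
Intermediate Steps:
$g = 12$ ($g = 4 - -8 = 4 + 8 = 12$)
$j{\left(V \right)} = V^{2} - 5 V$ ($j{\left(V \right)} = \left(V^{2} - 5 V\right) + 0 = V^{2} - 5 V$)
$B{\left(W,U \right)} = \frac{12 + W}{6 + U}$ ($B{\left(W,U \right)} = \frac{W + 12}{U + 6} = \frac{12 + W}{6 + U}$)
$\left(j{\left(-20 \right)} + B{\left(-14,-11 \right)}\right) \left(482 + k{\left(22,13 \right)}\right) = \left(- 20 \left(-5 - 20\right) + \frac{12 - 14}{6 - 11}\right) \left(482 + 9\right) = \left(\left(-20\right) \left(-25\right) + \frac{1}{-5} \left(-2\right)\right) 491 = \left(500 - - \frac{2}{5}\right) 491 = \left(500 + \frac{2}{5}\right) 491 = \frac{2502}{5} \cdot 491 = \frac{1228482}{5}$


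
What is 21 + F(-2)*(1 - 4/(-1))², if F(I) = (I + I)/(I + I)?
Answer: 46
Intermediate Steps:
F(I) = 1 (F(I) = (2*I)/((2*I)) = (2*I)*(1/(2*I)) = 1)
21 + F(-2)*(1 - 4/(-1))² = 21 + 1*(1 - 4/(-1))² = 21 + 1*(1 - 4*(-1))² = 21 + 1*(1 + 4)² = 21 + 1*5² = 21 + 1*25 = 21 + 25 = 46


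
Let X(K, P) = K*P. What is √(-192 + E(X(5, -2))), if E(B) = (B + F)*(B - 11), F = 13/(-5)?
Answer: 11*√15/5 ≈ 8.5206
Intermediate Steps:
F = -13/5 (F = 13*(-⅕) = -13/5 ≈ -2.6000)
E(B) = (-11 + B)*(-13/5 + B) (E(B) = (B - 13/5)*(B - 11) = (-13/5 + B)*(-11 + B) = (-11 + B)*(-13/5 + B))
√(-192 + E(X(5, -2))) = √(-192 + (143/5 + (5*(-2))² - 68*(-2))) = √(-192 + (143/5 + (-10)² - 68/5*(-10))) = √(-192 + (143/5 + 100 + 136)) = √(-192 + 1323/5) = √(363/5) = 11*√15/5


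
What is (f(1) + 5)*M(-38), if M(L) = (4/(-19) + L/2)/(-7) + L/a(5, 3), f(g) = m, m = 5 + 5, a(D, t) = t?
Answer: -19795/133 ≈ -148.83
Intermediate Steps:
m = 10
f(g) = 10
M(L) = 4/133 + 11*L/42 (M(L) = (4/(-19) + L/2)/(-7) + L/3 = (4*(-1/19) + L*(½))*(-⅐) + L*(⅓) = (-4/19 + L/2)*(-⅐) + L/3 = (4/133 - L/14) + L/3 = 4/133 + 11*L/42)
(f(1) + 5)*M(-38) = (10 + 5)*(4/133 + (11/42)*(-38)) = 15*(4/133 - 209/21) = 15*(-3959/399) = -19795/133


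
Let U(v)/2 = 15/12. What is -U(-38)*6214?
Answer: -15535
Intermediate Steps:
U(v) = 5/2 (U(v) = 2*(15/12) = 2*(15*(1/12)) = 2*(5/4) = 5/2)
-U(-38)*6214 = -1*5/2*6214 = -5/2*6214 = -15535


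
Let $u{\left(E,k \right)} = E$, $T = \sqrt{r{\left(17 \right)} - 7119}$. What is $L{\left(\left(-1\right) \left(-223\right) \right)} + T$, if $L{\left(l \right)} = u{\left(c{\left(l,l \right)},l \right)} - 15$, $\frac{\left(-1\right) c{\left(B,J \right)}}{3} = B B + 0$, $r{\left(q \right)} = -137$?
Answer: $-149202 + 2 i \sqrt{1814} \approx -1.492 \cdot 10^{5} + 85.182 i$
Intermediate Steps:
$T = 2 i \sqrt{1814}$ ($T = \sqrt{-137 - 7119} = \sqrt{-7256} = 2 i \sqrt{1814} \approx 85.182 i$)
$c{\left(B,J \right)} = - 3 B^{2}$ ($c{\left(B,J \right)} = - 3 \left(B B + 0\right) = - 3 \left(B^{2} + 0\right) = - 3 B^{2}$)
$L{\left(l \right)} = -15 - 3 l^{2}$ ($L{\left(l \right)} = - 3 l^{2} - 15 = -15 - 3 l^{2}$)
$L{\left(\left(-1\right) \left(-223\right) \right)} + T = \left(-15 - 3 \left(\left(-1\right) \left(-223\right)\right)^{2}\right) + 2 i \sqrt{1814} = \left(-15 - 3 \cdot 223^{2}\right) + 2 i \sqrt{1814} = \left(-15 - 149187\right) + 2 i \sqrt{1814} = -149202 + 2 i \sqrt{1814}$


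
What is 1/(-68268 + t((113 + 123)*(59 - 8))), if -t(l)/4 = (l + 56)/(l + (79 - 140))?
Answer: -11975/817557668 ≈ -1.4647e-5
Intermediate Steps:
t(l) = -4*(56 + l)/(-61 + l) (t(l) = -4*(l + 56)/(l + (79 - 140)) = -4*(56 + l)/(l - 61) = -4*(56 + l)/(-61 + l))
1/(-68268 + t((113 + 123)*(59 - 8))) = 1/(-68268 + 4*(-56 - (113 + 123)*(59 - 8))/(-61 + (113 + 123)*(59 - 8))) = 1/(-68268 + 4*(-56 - 236*51)/(-61 + 236*51)) = 1/(-68268 + 4*(-56 - 1*12036)/(-61 + 12036)) = 1/(-68268 + 4*(-56 - 12036)/11975) = 1/(-68268 + 4*(1/11975)*(-12092)) = 1/(-68268 - 48368/11975) = 1/(-817557668/11975) = -11975/817557668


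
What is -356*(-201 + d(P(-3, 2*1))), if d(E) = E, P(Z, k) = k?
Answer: 70844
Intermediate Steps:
-356*(-201 + d(P(-3, 2*1))) = -356*(-201 + 2*1) = -356*(-201 + 2) = -356*(-199) = 70844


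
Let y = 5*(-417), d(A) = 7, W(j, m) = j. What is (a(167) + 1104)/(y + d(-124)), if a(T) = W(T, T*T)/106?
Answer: -117191/220268 ≈ -0.53204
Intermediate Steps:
a(T) = T/106
y = -2085
(a(167) + 1104)/(y + d(-124)) = ((1/106)*167 + 1104)/(-2085 + 7) = (167/106 + 1104)/(-2078) = (117191/106)*(-1/2078) = -117191/220268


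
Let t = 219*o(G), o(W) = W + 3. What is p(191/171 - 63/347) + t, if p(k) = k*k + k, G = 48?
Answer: 39331078041025/3520879569 ≈ 11171.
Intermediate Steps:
o(W) = 3 + W
p(k) = k + k**2 (p(k) = k**2 + k = k + k**2)
t = 11169 (t = 219*(3 + 48) = 219*51 = 11169)
p(191/171 - 63/347) + t = (191/171 - 63/347)*(1 + (191/171 - 63/347)) + 11169 = 55504*(1 + 55504/59337)/59337 + 11169 = (55504/59337)*(114841/59337) + 11169 = 6374134864/3520879569 + 11169 = 39331078041025/3520879569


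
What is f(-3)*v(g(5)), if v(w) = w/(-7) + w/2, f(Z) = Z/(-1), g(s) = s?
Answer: 75/14 ≈ 5.3571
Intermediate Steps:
f(Z) = -Z (f(Z) = Z*(-1) = -Z)
v(w) = 5*w/14 (v(w) = w*(-1/7) + w*(1/2) = -w/7 + w/2 = 5*w/14)
f(-3)*v(g(5)) = (-1*(-3))*((5/14)*5) = 3*(25/14) = 75/14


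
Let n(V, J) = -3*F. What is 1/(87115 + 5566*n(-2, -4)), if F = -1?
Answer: 1/103813 ≈ 9.6327e-6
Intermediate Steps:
n(V, J) = 3 (n(V, J) = -3*(-1) = 3)
1/(87115 + 5566*n(-2, -4)) = 1/(87115 + 5566*3) = 1/(87115 + 16698) = 1/103813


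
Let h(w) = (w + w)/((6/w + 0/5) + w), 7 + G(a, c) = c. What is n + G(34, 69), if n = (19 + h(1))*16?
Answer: 2594/7 ≈ 370.57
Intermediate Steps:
G(a, c) = -7 + c
h(w) = 2*w/(w + 6/w) (h(w) = (2*w)/((6/w + 0*(⅕)) + w) = (2*w)/((6/w + 0) + w) = (2*w)/(6/w + w) = (2*w)/(w + 6/w) = 2*w/(w + 6/w))
n = 2160/7 (n = (19 + 2*1²/(6 + 1²))*16 = (19 + 2*1/(6 + 1))*16 = (19 + 2*1/7)*16 = (19 + 2*1*(⅐))*16 = (19 + 2/7)*16 = (135/7)*16 = 2160/7 ≈ 308.57)
n + G(34, 69) = 2160/7 + (-7 + 69) = 2160/7 + 62 = 2594/7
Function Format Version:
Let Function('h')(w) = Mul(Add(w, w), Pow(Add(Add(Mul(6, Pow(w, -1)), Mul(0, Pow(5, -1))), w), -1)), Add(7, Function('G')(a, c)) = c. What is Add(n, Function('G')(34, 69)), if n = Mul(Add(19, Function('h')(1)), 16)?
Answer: Rational(2594, 7) ≈ 370.57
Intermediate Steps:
Function('G')(a, c) = Add(-7, c)
Function('h')(w) = Mul(2, w, Pow(Add(w, Mul(6, Pow(w, -1))), -1)) (Function('h')(w) = Mul(Mul(2, w), Pow(Add(Add(Mul(6, Pow(w, -1)), Mul(0, Rational(1, 5))), w), -1)) = Mul(Mul(2, w), Pow(Add(Add(Mul(6, Pow(w, -1)), 0), w), -1)) = Mul(Mul(2, w), Pow(Add(Mul(6, Pow(w, -1)), w), -1)) = Mul(Mul(2, w), Pow(Add(w, Mul(6, Pow(w, -1))), -1)) = Mul(2, w, Pow(Add(w, Mul(6, Pow(w, -1))), -1)))
n = Rational(2160, 7) (n = Mul(Add(19, Mul(2, Pow(1, 2), Pow(Add(6, Pow(1, 2)), -1))), 16) = Mul(Add(19, Mul(2, 1, Pow(Add(6, 1), -1))), 16) = Mul(Add(19, Mul(2, 1, Pow(7, -1))), 16) = Mul(Add(19, Mul(2, 1, Rational(1, 7))), 16) = Mul(Add(19, Rational(2, 7)), 16) = Mul(Rational(135, 7), 16) = Rational(2160, 7) ≈ 308.57)
Add(n, Function('G')(34, 69)) = Add(Rational(2160, 7), Add(-7, 69)) = Add(Rational(2160, 7), 62) = Rational(2594, 7)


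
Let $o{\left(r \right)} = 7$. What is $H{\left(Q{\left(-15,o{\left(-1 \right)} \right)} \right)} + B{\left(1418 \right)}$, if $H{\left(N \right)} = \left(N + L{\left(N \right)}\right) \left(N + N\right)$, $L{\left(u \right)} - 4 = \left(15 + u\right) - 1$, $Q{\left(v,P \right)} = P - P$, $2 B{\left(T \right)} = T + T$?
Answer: $1418$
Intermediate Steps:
$B{\left(T \right)} = T$ ($B{\left(T \right)} = \frac{T + T}{2} = \frac{2 T}{2} = T$)
$Q{\left(v,P \right)} = 0$
$L{\left(u \right)} = 18 + u$ ($L{\left(u \right)} = 4 + \left(\left(15 + u\right) - 1\right) = 4 + \left(14 + u\right) = 18 + u$)
$H{\left(N \right)} = 2 N \left(18 + 2 N\right)$ ($H{\left(N \right)} = \left(N + \left(18 + N\right)\right) \left(N + N\right) = \left(18 + 2 N\right) 2 N = 2 N \left(18 + 2 N\right)$)
$H{\left(Q{\left(-15,o{\left(-1 \right)} \right)} \right)} + B{\left(1418 \right)} = 4 \cdot 0 \left(9 + 0\right) + 1418 = 4 \cdot 0 \cdot 9 + 1418 = 0 + 1418 = 1418$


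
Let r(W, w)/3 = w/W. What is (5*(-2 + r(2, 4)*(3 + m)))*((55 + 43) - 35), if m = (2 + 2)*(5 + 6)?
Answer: 88200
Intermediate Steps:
r(W, w) = 3*w/W (r(W, w) = 3*(w/W) = 3*w/W)
m = 44 (m = 4*11 = 44)
(5*(-2 + r(2, 4)*(3 + m)))*((55 + 43) - 35) = (5*(-2 + (3*4/2)*(3 + 44)))*((55 + 43) - 35) = (5*(-2 + (3*4*(1/2))*47))*(98 - 35) = (5*(-2 + 6*47))*63 = (5*(-2 + 282))*63 = (5*280)*63 = 1400*63 = 88200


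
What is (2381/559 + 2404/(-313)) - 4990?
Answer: -873683913/174967 ≈ -4993.4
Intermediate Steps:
(2381/559 + 2404/(-313)) - 4990 = (2381*(1/559) + 2404*(-1/313)) - 4990 = (2381/559 - 2404/313) - 4990 = -598583/174967 - 4990 = -873683913/174967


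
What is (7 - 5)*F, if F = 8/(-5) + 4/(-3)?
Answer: -88/15 ≈ -5.8667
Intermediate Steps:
F = -44/15 (F = 8*(-1/5) + 4*(-1/3) = -8/5 - 4/3 = -44/15 ≈ -2.9333)
(7 - 5)*F = (7 - 5)*(-44/15) = 2*(-44/15) = -88/15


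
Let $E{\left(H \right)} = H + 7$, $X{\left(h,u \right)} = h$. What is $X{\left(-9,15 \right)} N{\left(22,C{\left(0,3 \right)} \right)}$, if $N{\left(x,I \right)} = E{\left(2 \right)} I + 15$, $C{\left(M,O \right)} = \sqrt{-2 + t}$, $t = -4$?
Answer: $-135 - 81 i \sqrt{6} \approx -135.0 - 198.41 i$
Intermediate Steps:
$C{\left(M,O \right)} = i \sqrt{6}$ ($C{\left(M,O \right)} = \sqrt{-2 - 4} = \sqrt{-6} = i \sqrt{6}$)
$E{\left(H \right)} = 7 + H$
$N{\left(x,I \right)} = 15 + 9 I$ ($N{\left(x,I \right)} = \left(7 + 2\right) I + 15 = 9 I + 15 = 15 + 9 I$)
$X{\left(-9,15 \right)} N{\left(22,C{\left(0,3 \right)} \right)} = - 9 \left(15 + 9 i \sqrt{6}\right) = -135 - 81 i \sqrt{6}$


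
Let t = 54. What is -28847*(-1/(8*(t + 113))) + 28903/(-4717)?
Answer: 97456891/6301912 ≈ 15.465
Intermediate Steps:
-28847*(-1/(8*(t + 113))) + 28903/(-4717) = -28847*(-1/(8*(54 + 113))) + 28903/(-4717) = -28847/((-8*167)) + 28903*(-1/4717) = -28847/(-1336) - 28903/4717 = -28847*(-1/1336) - 28903/4717 = 28847/1336 - 28903/4717 = 97456891/6301912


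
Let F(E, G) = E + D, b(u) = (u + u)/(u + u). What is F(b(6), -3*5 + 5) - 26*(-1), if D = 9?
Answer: 36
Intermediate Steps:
b(u) = 1 (b(u) = (2*u)/((2*u)) = (2*u)*(1/(2*u)) = 1)
F(E, G) = 9 + E (F(E, G) = E + 9 = 9 + E)
F(b(6), -3*5 + 5) - 26*(-1) = (9 + 1) - 26*(-1) = 10 + 26 = 36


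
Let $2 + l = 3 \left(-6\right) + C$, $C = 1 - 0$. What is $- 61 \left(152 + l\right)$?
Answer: $-8113$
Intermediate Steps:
$C = 1$ ($C = 1 + 0 = 1$)
$l = -19$ ($l = -2 + \left(3 \left(-6\right) + 1\right) = -2 + \left(-18 + 1\right) = -2 - 17 = -19$)
$- 61 \left(152 + l\right) = - 61 \left(152 - 19\right) = \left(-61\right) 133 = -8113$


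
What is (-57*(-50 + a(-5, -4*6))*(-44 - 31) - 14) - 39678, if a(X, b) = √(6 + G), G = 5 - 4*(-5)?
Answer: -253442 + 4275*√31 ≈ -2.2964e+5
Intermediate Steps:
G = 25 (G = 5 + 20 = 25)
a(X, b) = √31 (a(X, b) = √(6 + 25) = √31)
(-57*(-50 + a(-5, -4*6))*(-44 - 31) - 14) - 39678 = (-57*(-50 + √31)*(-44 - 31) - 14) - 39678 = (-57*(-50 + √31)*(-75) - 14) - 39678 = (-57*(3750 - 75*√31) - 14) - 39678 = ((-213750 + 4275*√31) - 14) - 39678 = (-213764 + 4275*√31) - 39678 = -253442 + 4275*√31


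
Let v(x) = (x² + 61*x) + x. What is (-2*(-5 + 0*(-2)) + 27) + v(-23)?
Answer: -860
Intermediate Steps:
v(x) = x² + 62*x
(-2*(-5 + 0*(-2)) + 27) + v(-23) = (-2*(-5 + 0*(-2)) + 27) - 23*(62 - 23) = (-2*(-5 + 0) + 27) - 23*39 = (-2*(-5) + 27) - 897 = (10 + 27) - 897 = 37 - 897 = -860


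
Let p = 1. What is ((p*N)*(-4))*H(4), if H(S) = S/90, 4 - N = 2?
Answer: -16/45 ≈ -0.35556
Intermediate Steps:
N = 2 (N = 4 - 1*2 = 4 - 2 = 2)
H(S) = S/90 (H(S) = S*(1/90) = S/90)
((p*N)*(-4))*H(4) = ((1*2)*(-4))*((1/90)*4) = (2*(-4))*(2/45) = -8*2/45 = -16/45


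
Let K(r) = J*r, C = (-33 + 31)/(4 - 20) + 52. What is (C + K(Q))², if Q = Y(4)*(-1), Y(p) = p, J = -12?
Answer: 641601/64 ≈ 10025.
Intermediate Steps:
C = 417/8 (C = -2/(-16) + 52 = -2*(-1/16) + 52 = ⅛ + 52 = 417/8 ≈ 52.125)
Q = -4 (Q = 4*(-1) = -4)
K(r) = -12*r
(C + K(Q))² = (417/8 - 12*(-4))² = (417/8 + 48)² = (801/8)² = 641601/64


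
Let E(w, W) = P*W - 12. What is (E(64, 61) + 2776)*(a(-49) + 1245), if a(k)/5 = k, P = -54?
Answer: -530000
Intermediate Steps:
a(k) = 5*k
E(w, W) = -12 - 54*W (E(w, W) = -54*W - 12 = -12 - 54*W)
(E(64, 61) + 2776)*(a(-49) + 1245) = ((-12 - 54*61) + 2776)*(5*(-49) + 1245) = ((-12 - 3294) + 2776)*(-245 + 1245) = (-3306 + 2776)*1000 = -530*1000 = -530000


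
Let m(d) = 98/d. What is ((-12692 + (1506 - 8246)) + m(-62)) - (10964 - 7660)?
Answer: -704865/31 ≈ -22738.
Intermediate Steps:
((-12692 + (1506 - 8246)) + m(-62)) - (10964 - 7660) = ((-12692 + (1506 - 8246)) + 98/(-62)) - (10964 - 7660) = ((-12692 - 6740) + 98*(-1/62)) - 1*3304 = (-19432 - 49/31) - 3304 = -602441/31 - 3304 = -704865/31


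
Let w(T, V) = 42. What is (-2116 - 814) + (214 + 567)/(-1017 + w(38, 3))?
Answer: -2857531/975 ≈ -2930.8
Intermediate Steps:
(-2116 - 814) + (214 + 567)/(-1017 + w(38, 3)) = (-2116 - 814) + (214 + 567)/(-1017 + 42) = -2930 + 781/(-975) = -2930 + 781*(-1/975) = -2930 - 781/975 = -2857531/975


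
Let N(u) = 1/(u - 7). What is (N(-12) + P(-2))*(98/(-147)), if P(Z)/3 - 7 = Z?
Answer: -568/57 ≈ -9.9649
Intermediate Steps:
N(u) = 1/(-7 + u)
P(Z) = 21 + 3*Z
(N(-12) + P(-2))*(98/(-147)) = (1/(-7 - 12) + (21 + 3*(-2)))*(98/(-147)) = (1/(-19) + (21 - 6))*(98*(-1/147)) = (-1/19 + 15)*(-2/3) = (284/19)*(-2/3) = -568/57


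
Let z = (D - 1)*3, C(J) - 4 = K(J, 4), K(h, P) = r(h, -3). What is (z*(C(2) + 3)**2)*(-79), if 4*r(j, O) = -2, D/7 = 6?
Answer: -1642173/4 ≈ -4.1054e+5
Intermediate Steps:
D = 42 (D = 7*6 = 42)
r(j, O) = -1/2 (r(j, O) = (1/4)*(-2) = -1/2)
K(h, P) = -1/2
C(J) = 7/2 (C(J) = 4 - 1/2 = 7/2)
z = 123 (z = (42 - 1)*3 = 41*3 = 123)
(z*(C(2) + 3)**2)*(-79) = (123*(7/2 + 3)**2)*(-79) = (123*(13/2)**2)*(-79) = (123*(169/4))*(-79) = (20787/4)*(-79) = -1642173/4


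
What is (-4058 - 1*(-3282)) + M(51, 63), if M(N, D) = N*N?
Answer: 1825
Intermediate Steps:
M(N, D) = N**2
(-4058 - 1*(-3282)) + M(51, 63) = (-4058 - 1*(-3282)) + 51**2 = (-4058 + 3282) + 2601 = -776 + 2601 = 1825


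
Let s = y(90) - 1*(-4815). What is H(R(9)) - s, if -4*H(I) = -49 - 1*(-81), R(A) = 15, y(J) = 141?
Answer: -4964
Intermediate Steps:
H(I) = -8 (H(I) = -(-49 - 1*(-81))/4 = -(-49 + 81)/4 = -¼*32 = -8)
s = 4956 (s = 141 - 1*(-4815) = 141 + 4815 = 4956)
H(R(9)) - s = -8 - 1*4956 = -8 - 4956 = -4964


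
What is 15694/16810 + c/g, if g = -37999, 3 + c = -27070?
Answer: 525726718/319381595 ≈ 1.6461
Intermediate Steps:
c = -27073 (c = -3 - 27070 = -27073)
15694/16810 + c/g = 15694/16810 - 27073/(-37999) = 15694*(1/16810) - 27073*(-1/37999) = 7847/8405 + 27073/37999 = 525726718/319381595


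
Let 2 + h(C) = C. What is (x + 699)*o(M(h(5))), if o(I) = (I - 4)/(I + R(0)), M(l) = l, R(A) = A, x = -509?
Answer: -190/3 ≈ -63.333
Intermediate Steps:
h(C) = -2 + C
o(I) = (-4 + I)/I (o(I) = (I - 4)/(I + 0) = (-4 + I)/I)
(x + 699)*o(M(h(5))) = (-509 + 699)*((-4 + (-2 + 5))/(-2 + 5)) = 190*((-4 + 3)/3) = 190*((1/3)*(-1)) = 190*(-1/3) = -190/3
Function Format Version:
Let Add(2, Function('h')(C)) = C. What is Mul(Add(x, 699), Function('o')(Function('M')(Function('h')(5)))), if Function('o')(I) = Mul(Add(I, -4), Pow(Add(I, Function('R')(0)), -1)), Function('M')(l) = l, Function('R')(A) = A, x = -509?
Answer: Rational(-190, 3) ≈ -63.333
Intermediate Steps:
Function('h')(C) = Add(-2, C)
Function('o')(I) = Mul(Pow(I, -1), Add(-4, I)) (Function('o')(I) = Mul(Add(I, -4), Pow(Add(I, 0), -1)) = Mul(Add(-4, I), Pow(I, -1)) = Mul(Pow(I, -1), Add(-4, I)))
Mul(Add(x, 699), Function('o')(Function('M')(Function('h')(5)))) = Mul(Add(-509, 699), Mul(Pow(Add(-2, 5), -1), Add(-4, Add(-2, 5)))) = Mul(190, Mul(Pow(3, -1), Add(-4, 3))) = Mul(190, Mul(Rational(1, 3), -1)) = Mul(190, Rational(-1, 3)) = Rational(-190, 3)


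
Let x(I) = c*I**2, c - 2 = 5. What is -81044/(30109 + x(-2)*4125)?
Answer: -81044/145609 ≈ -0.55659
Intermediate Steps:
c = 7 (c = 2 + 5 = 7)
x(I) = 7*I**2
-81044/(30109 + x(-2)*4125) = -81044/(30109 + (7*(-2)**2)*4125) = -81044/(30109 + (7*4)*4125) = -81044/(30109 + 28*4125) = -81044/(30109 + 115500) = -81044/145609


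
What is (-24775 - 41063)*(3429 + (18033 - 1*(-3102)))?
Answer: -1617244632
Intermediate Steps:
(-24775 - 41063)*(3429 + (18033 - 1*(-3102))) = -65838*(3429 + (18033 + 3102)) = -65838*(3429 + 21135) = -65838*24564 = -1617244632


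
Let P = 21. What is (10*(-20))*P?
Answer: -4200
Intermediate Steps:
(10*(-20))*P = (10*(-20))*21 = -200*21 = -4200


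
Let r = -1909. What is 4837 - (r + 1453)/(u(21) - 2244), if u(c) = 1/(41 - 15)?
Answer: 282193235/58343 ≈ 4836.8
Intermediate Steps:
u(c) = 1/26
4837 - (r + 1453)/(u(21) - 2244) = 4837 - (-1909 + 1453)/(1/26 - 2244) = 4837 - (-456)/(-58343/26) = 4837 - (-456)*(-26)/58343 = 4837 - 1*11856/58343 = 4837 - 11856/58343 = 282193235/58343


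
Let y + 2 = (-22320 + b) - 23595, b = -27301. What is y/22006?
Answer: -36609/11003 ≈ -3.3272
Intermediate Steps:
y = -73218 (y = -2 + ((-22320 - 27301) - 23595) = -2 + (-49621 - 23595) = -2 - 73216 = -73218)
y/22006 = -73218/22006 = -73218*1/22006 = -36609/11003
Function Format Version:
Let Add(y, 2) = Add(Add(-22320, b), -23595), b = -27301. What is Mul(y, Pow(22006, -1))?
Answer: Rational(-36609, 11003) ≈ -3.3272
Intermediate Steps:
y = -73218 (y = Add(-2, Add(Add(-22320, -27301), -23595)) = Add(-2, Add(-49621, -23595)) = Add(-2, -73216) = -73218)
Mul(y, Pow(22006, -1)) = Mul(-73218, Pow(22006, -1)) = Mul(-73218, Rational(1, 22006)) = Rational(-36609, 11003)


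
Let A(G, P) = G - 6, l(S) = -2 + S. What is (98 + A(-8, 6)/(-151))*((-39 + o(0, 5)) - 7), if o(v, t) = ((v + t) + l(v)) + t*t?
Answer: -266616/151 ≈ -1765.7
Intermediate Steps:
o(v, t) = -2 + t + t**2 + 2*v (o(v, t) = ((v + t) + (-2 + v)) + t*t = ((t + v) + (-2 + v)) + t**2 = (-2 + t + 2*v) + t**2 = -2 + t + t**2 + 2*v)
A(G, P) = -6 + G
(98 + A(-8, 6)/(-151))*((-39 + o(0, 5)) - 7) = (98 + (-6 - 8)/(-151))*((-39 + (-2 + 5 + 5**2 + 2*0)) - 7) = (98 - 14*(-1/151))*((-39 + (-2 + 5 + 25 + 0)) - 7) = (98 + 14/151)*((-39 + 28) - 7) = 14812*(-11 - 7)/151 = (14812/151)*(-18) = -266616/151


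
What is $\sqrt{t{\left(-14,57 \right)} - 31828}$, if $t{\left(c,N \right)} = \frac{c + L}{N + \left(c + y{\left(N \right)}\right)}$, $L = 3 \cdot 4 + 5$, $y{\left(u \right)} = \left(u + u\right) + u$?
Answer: $\frac{i \sqrt{1457594446}}{214} \approx 178.4 i$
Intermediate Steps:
$y{\left(u \right)} = 3 u$ ($y{\left(u \right)} = 2 u + u = 3 u$)
$L = 17$ ($L = 12 + 5 = 17$)
$t{\left(c,N \right)} = \frac{17 + c}{c + 4 N}$ ($t{\left(c,N \right)} = \frac{c + 17}{N + \left(c + 3 N\right)} = \frac{17 + c}{c + 4 N}$)
$\sqrt{t{\left(-14,57 \right)} - 31828} = \sqrt{\frac{17 - 14}{-14 + 4 \cdot 57} - 31828} = \sqrt{\frac{1}{-14 + 228} \cdot 3 - 31828} = \sqrt{\frac{1}{214} \cdot 3 - 31828} = \sqrt{\frac{3}{214} - 31828} = \sqrt{- \frac{6811189}{214}} = \frac{i \sqrt{1457594446}}{214}$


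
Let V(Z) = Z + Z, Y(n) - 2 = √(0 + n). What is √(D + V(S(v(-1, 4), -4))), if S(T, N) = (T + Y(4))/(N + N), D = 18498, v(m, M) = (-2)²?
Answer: 136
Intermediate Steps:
v(m, M) = 4
Y(n) = 2 + √n (Y(n) = 2 + √(0 + n) = 2 + √n)
S(T, N) = (4 + T)/(2*N) (S(T, N) = (T + (2 + √4))/(N + N) = (T + (2 + 2))/((2*N)) = (T + 4)*(1/(2*N)) = (4 + T)*(1/(2*N)) = (4 + T)/(2*N))
V(Z) = 2*Z
√(D + V(S(v(-1, 4), -4))) = √(18498 + 2*((½)*(4 + 4)/(-4))) = √(18498 + 2*((½)*(-¼)*8)) = √(18498 + 2*(-1)) = √(18498 - 2) = √18496 = 136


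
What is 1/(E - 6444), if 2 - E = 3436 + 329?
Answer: -1/10207 ≈ -9.7972e-5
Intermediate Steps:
E = -3763 (E = 2 - (3436 + 329) = 2 - 1*3765 = 2 - 3765 = -3763)
1/(E - 6444) = 1/(-3763 - 6444) = 1/(-10207) = -1/10207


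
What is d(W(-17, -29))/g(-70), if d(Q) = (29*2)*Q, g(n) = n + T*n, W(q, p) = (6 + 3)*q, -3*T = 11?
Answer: -13311/280 ≈ -47.539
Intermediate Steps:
T = -11/3 (T = -1/3*11 = -11/3 ≈ -3.6667)
W(q, p) = 9*q
g(n) = -8*n/3 (g(n) = n - 11*n/3 = -8*n/3)
d(Q) = 58*Q
d(W(-17, -29))/g(-70) = (58*(9*(-17)))/((-8/3*(-70))) = (58*(-153))/(560/3) = -8874*3/560 = -13311/280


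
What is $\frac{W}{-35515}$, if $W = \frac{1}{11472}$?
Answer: $- \frac{1}{407428080} \approx -2.4544 \cdot 10^{-9}$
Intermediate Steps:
$W = \frac{1}{11472} \approx 8.7169 \cdot 10^{-5}$
$\frac{W}{-35515} = \frac{1}{11472 \left(-35515\right)} = \frac{1}{11472} \left(- \frac{1}{35515}\right) = - \frac{1}{407428080}$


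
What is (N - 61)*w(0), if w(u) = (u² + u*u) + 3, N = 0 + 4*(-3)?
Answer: -219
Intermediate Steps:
N = -12 (N = 0 - 12 = -12)
w(u) = 3 + 2*u² (w(u) = (u² + u²) + 3 = 2*u² + 3 = 3 + 2*u²)
(N - 61)*w(0) = (-12 - 61)*(3 + 2*0²) = -73*(3 + 2*0) = -73*(3 + 0) = -73*3 = -219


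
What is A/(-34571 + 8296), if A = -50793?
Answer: 50793/26275 ≈ 1.9331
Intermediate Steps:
A/(-34571 + 8296) = -50793/(-34571 + 8296) = -50793/(-26275) = -50793*(-1/26275) = 50793/26275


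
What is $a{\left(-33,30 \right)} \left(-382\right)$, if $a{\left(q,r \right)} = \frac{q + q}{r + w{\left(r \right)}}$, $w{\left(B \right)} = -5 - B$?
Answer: $- \frac{25212}{5} \approx -5042.4$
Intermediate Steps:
$a{\left(q,r \right)} = - \frac{2 q}{5}$ ($a{\left(q,r \right)} = \frac{q + q}{r - \left(5 + r\right)} = \frac{2 q}{-5} = 2 q \left(- \frac{1}{5}\right) = - \frac{2 q}{5}$)
$a{\left(-33,30 \right)} \left(-382\right) = \left(- \frac{2}{5}\right) \left(-33\right) \left(-382\right) = \frac{66}{5} \left(-382\right) = - \frac{25212}{5}$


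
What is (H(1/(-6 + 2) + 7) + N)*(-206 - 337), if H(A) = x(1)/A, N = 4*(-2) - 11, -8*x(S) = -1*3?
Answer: 61721/6 ≈ 10287.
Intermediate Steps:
x(S) = 3/8 (x(S) = -(-1)*3/8 = -⅛*(-3) = 3/8)
N = -19 (N = -8 - 11 = -19)
H(A) = 3/(8*A)
(H(1/(-6 + 2) + 7) + N)*(-206 - 337) = (3/(8*(1/(-6 + 2) + 7)) - 19)*(-206 - 337) = (3/(8*(1/(-4) + 7)) - 19)*(-543) = (3/(8*(-¼ + 7)) - 19)*(-543) = (3/(8*(27/4)) - 19)*(-543) = ((3/8)*(4/27) - 19)*(-543) = (1/18 - 19)*(-543) = -341/18*(-543) = 61721/6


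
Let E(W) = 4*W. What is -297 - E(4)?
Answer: -313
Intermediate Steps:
-297 - E(4) = -297 - 4*4 = -297 - 1*16 = -297 - 16 = -313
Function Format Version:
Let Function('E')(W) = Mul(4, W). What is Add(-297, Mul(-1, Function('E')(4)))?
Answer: -313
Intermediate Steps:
Add(-297, Mul(-1, Function('E')(4))) = Add(-297, Mul(-1, Mul(4, 4))) = Add(-297, Mul(-1, 16)) = Add(-297, -16) = -313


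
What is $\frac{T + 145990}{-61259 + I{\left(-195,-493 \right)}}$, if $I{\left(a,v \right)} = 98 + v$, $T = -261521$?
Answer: $\frac{115531}{61654} \approx 1.8739$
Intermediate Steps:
$\frac{T + 145990}{-61259 + I{\left(-195,-493 \right)}} = \frac{-261521 + 145990}{-61259 + \left(98 - 493\right)} = - \frac{115531}{-61259 - 395} = - \frac{115531}{-61654} = \left(-115531\right) \left(- \frac{1}{61654}\right) = \frac{115531}{61654}$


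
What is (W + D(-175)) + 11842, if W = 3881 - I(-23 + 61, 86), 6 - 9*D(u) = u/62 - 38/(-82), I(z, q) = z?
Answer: 39873631/2542 ≈ 15686.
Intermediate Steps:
D(u) = 227/369 - u/558 (D(u) = 2/3 - (u/62 - 38/(-82))/9 = 2/3 - (u*(1/62) - 38*(-1/82))/9 = 2/3 - (u/62 + 19/41)/9 = 2/3 - (19/41 + u/62)/9 = 2/3 + (-19/369 - u/558) = 227/369 - u/558)
W = 3843 (W = 3881 - (-23 + 61) = 3881 - 1*38 = 3881 - 38 = 3843)
(W + D(-175)) + 11842 = (3843 + (227/369 - 1/558*(-175))) + 11842 = (3843 + (227/369 + 175/558)) + 11842 = (3843 + 2361/2542) + 11842 = 9771267/2542 + 11842 = 39873631/2542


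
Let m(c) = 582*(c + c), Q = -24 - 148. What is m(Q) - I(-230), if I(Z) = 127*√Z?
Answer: -200208 - 127*I*√230 ≈ -2.0021e+5 - 1926.1*I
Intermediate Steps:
Q = -172
m(c) = 1164*c (m(c) = 582*(2*c) = 1164*c)
m(Q) - I(-230) = 1164*(-172) - 127*√(-230) = -200208 - 127*I*√230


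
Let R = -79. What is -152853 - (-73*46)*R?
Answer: -418135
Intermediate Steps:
-152853 - (-73*46)*R = -152853 - (-73*46)*(-79) = -152853 - (-3358)*(-79) = -152853 - 1*265282 = -152853 - 265282 = -418135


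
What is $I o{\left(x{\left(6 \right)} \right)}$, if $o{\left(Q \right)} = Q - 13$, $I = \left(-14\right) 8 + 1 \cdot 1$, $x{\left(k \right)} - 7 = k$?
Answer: $0$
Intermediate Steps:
$x{\left(k \right)} = 7 + k$
$I = -111$ ($I = -112 + 1 = -111$)
$o{\left(Q \right)} = -13 + Q$ ($o{\left(Q \right)} = Q - 13 = -13 + Q$)
$I o{\left(x{\left(6 \right)} \right)} = - 111 \left(-13 + \left(7 + 6\right)\right) = - 111 \left(-13 + 13\right) = \left(-111\right) 0 = 0$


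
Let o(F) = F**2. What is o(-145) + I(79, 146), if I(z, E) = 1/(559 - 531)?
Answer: 588701/28 ≈ 21025.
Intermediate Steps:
I(z, E) = 1/28
o(-145) + I(79, 146) = (-145)**2 + 1/28 = 21025 + 1/28 = 588701/28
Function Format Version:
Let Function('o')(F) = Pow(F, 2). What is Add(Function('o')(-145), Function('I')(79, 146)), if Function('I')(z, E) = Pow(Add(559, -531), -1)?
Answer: Rational(588701, 28) ≈ 21025.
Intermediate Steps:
Function('I')(z, E) = Rational(1, 28) (Function('I')(z, E) = Pow(28, -1) = Rational(1, 28))
Add(Function('o')(-145), Function('I')(79, 146)) = Add(Pow(-145, 2), Rational(1, 28)) = Add(21025, Rational(1, 28)) = Rational(588701, 28)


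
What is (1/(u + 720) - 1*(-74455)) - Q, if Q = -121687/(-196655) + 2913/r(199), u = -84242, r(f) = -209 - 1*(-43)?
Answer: 50762918217061119/681638284765 ≈ 74472.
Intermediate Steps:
r(f) = -166 (r(f) = -209 + 43 = -166)
Q = -552655973/32644730 (Q = -121687/(-196655) + 2913/(-166) = -121687*(-1/196655) + 2913*(-1/166) = 121687/196655 - 2913/166 = -552655973/32644730 ≈ -16.929)
(1/(u + 720) - 1*(-74455)) - Q = (1/(-84242 + 720) - 1*(-74455)) - 1*(-552655973/32644730) = (1/(-83522) + 74455) + 552655973/32644730 = (-1/83522 + 74455) + 552655973/32644730 = 6218630509/83522 + 552655973/32644730 = 50762918217061119/681638284765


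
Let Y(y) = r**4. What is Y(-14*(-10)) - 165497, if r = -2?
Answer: -165481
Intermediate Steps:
Y(y) = 16 (Y(y) = (-2)**4 = 16)
Y(-14*(-10)) - 165497 = 16 - 165497 = -165481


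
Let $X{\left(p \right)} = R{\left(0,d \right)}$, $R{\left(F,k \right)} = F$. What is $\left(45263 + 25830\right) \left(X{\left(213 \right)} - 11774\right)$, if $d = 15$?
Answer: $-837048982$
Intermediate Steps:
$X{\left(p \right)} = 0$
$\left(45263 + 25830\right) \left(X{\left(213 \right)} - 11774\right) = \left(45263 + 25830\right) \left(0 - 11774\right) = 71093 \left(-11774\right) = -837048982$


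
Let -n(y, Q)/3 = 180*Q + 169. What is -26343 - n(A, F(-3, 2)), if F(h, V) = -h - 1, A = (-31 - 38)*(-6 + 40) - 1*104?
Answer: -24756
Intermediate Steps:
A = -2450 (A = -69*34 - 104 = -2346 - 104 = -2450)
F(h, V) = -1 - h
n(y, Q) = -507 - 540*Q (n(y, Q) = -3*(180*Q + 169) = -3*(169 + 180*Q) = -507 - 540*Q)
-26343 - n(A, F(-3, 2)) = -26343 - (-507 - 540*(-1 - 1*(-3))) = -26343 - (-507 - 540*(-1 + 3)) = -26343 - (-507 - 540*2) = -26343 - (-507 - 1080) = -26343 - 1*(-1587) = -26343 + 1587 = -24756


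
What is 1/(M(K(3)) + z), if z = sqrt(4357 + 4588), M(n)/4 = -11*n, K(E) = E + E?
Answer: -264/60751 - sqrt(8945)/60751 ≈ -0.0059024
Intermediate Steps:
K(E) = 2*E
M(n) = -44*n (M(n) = 4*(-11*n) = -44*n)
z = sqrt(8945) ≈ 94.578
1/(M(K(3)) + z) = 1/(-88*3 + sqrt(8945)) = 1/(-44*6 + sqrt(8945)) = 1/(-264 + sqrt(8945))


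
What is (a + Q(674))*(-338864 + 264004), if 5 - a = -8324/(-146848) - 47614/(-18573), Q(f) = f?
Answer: -8631186498041945/170462994 ≈ -5.0634e+7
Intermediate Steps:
a = 1622604299/681851976 (a = 5 - (-8324/(-146848) - 47614/(-18573)) = 5 - (-8324*(-1/146848) - 47614*(-1/18573)) = 5 - (2081/36712 + 47614/18573) = 5 - 1*1786655581/681851976 = 5 - 1786655581/681851976 = 1622604299/681851976 ≈ 2.3797)
(a + Q(674))*(-338864 + 264004) = (1622604299/681851976 + 674)*(-338864 + 264004) = (461190836123/681851976)*(-74860) = -8631186498041945/170462994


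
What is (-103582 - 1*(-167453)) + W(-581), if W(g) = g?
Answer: 63290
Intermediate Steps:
(-103582 - 1*(-167453)) + W(-581) = (-103582 - 1*(-167453)) - 581 = (-103582 + 167453) - 581 = 63871 - 581 = 63290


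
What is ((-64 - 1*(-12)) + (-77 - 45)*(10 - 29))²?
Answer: 5134756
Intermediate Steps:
((-64 - 1*(-12)) + (-77 - 45)*(10 - 29))² = ((-64 + 12) - 122*(-19))² = (-52 + 2318)² = 2266² = 5134756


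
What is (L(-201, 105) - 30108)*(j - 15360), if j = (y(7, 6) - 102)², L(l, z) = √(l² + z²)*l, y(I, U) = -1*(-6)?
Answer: 184983552 + 3704832*√5714 ≈ 4.6504e+8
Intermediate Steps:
y(I, U) = 6
L(l, z) = l*√(l² + z²)
j = 9216 (j = (6 - 102)² = (-96)² = 9216)
(L(-201, 105) - 30108)*(j - 15360) = (-201*√((-201)² + 105²) - 30108)*(9216 - 15360) = (-201*√(40401 + 11025) - 30108)*(-6144) = (-603*√5714 - 30108)*(-6144) = (-30108 - 603*√5714)*(-6144) = 184983552 + 3704832*√5714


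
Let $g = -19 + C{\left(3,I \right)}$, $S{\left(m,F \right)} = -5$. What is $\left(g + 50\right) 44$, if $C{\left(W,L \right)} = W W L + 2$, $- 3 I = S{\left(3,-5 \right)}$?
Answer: $2112$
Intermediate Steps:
$I = \frac{5}{3}$ ($I = \left(- \frac{1}{3}\right) \left(-5\right) = \frac{5}{3} \approx 1.6667$)
$C{\left(W,L \right)} = 2 + L W^{2}$ ($C{\left(W,L \right)} = W^{2} L + 2 = L W^{2} + 2 = 2 + L W^{2}$)
$g = -2$ ($g = -19 + \left(2 + \frac{5 \cdot 3^{2}}{3}\right) = -19 + \left(2 + \frac{5}{3} \cdot 9\right) = -19 + \left(2 + 15\right) = -19 + 17 = -2$)
$\left(g + 50\right) 44 = \left(-2 + 50\right) 44 = 48 \cdot 44 = 2112$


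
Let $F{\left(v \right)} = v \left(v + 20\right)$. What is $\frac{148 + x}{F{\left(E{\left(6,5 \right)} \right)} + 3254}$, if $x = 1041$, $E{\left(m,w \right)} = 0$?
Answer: $\frac{1189}{3254} \approx 0.3654$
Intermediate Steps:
$F{\left(v \right)} = v \left(20 + v\right)$
$\frac{148 + x}{F{\left(E{\left(6,5 \right)} \right)} + 3254} = \frac{148 + 1041}{0 \left(20 + 0\right) + 3254} = \frac{1189}{0 \cdot 20 + 3254} = \frac{1189}{0 + 3254} = \frac{1189}{3254}$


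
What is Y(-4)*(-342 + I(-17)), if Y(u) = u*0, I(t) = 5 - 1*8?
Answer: 0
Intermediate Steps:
I(t) = -3 (I(t) = 5 - 8 = -3)
Y(u) = 0
Y(-4)*(-342 + I(-17)) = 0*(-342 - 3) = 0*(-345) = 0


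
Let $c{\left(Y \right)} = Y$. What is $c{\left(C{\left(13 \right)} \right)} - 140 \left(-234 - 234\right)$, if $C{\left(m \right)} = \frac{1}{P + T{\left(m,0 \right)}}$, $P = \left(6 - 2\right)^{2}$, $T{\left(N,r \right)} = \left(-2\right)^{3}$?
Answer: $\frac{524161}{8} \approx 65520.0$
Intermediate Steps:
$T{\left(N,r \right)} = -8$
$P = 16$ ($P = 4^{2} = 16$)
$C{\left(m \right)} = \frac{1}{8}$ ($C{\left(m \right)} = \frac{1}{16 - 8} = \frac{1}{8}$)
$c{\left(C{\left(13 \right)} \right)} - 140 \left(-234 - 234\right) = \frac{1}{8} - 140 \left(-234 - 234\right) = \frac{1}{8} - 140 \left(-468\right) = \frac{1}{8} - -65520 = \frac{1}{8} + 65520 = \frac{524161}{8}$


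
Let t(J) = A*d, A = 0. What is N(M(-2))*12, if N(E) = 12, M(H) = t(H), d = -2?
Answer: 144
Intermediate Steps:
t(J) = 0 (t(J) = 0*(-2) = 0)
M(H) = 0
N(M(-2))*12 = 12*12 = 144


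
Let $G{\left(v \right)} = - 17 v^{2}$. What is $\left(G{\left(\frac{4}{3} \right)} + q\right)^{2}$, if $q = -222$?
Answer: $\frac{5152900}{81} \approx 63616.0$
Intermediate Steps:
$\left(G{\left(\frac{4}{3} \right)} + q\right)^{2} = \left(- 17 \left(\frac{4}{3}\right)^{2} - 222\right)^{2} = \left(\left(-17\right) \frac{16}{9} - 222\right)^{2} = \left(- \frac{272}{9} - 222\right)^{2} = \left(- \frac{2270}{9}\right)^{2} = \frac{5152900}{81}$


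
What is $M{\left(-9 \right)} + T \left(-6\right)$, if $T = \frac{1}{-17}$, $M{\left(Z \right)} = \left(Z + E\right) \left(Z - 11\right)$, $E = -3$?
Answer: $\frac{4086}{17} \approx 240.35$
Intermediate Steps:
$M{\left(Z \right)} = \left(-11 + Z\right) \left(-3 + Z\right)$ ($M{\left(Z \right)} = \left(Z - 3\right) \left(Z - 11\right) = \left(-3 + Z\right) \left(-11 + Z\right) = \left(-11 + Z\right) \left(-3 + Z\right)$)
$T = - \frac{1}{17} \approx -0.058824$
$M{\left(-9 \right)} + T \left(-6\right) = \left(33 + \left(-9\right)^{2} - -126\right) - - \frac{6}{17} = \left(33 + 81 + 126\right) + \frac{6}{17} = 240 + \frac{6}{17} = \frac{4086}{17}$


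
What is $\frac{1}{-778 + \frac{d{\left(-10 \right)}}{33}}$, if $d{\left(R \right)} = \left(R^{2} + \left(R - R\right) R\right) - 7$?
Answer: $- \frac{11}{8527} \approx -0.00129$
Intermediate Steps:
$d{\left(R \right)} = -7 + R^{2}$ ($d{\left(R \right)} = \left(R^{2} + 0 R\right) - 7 = \left(R^{2} + 0\right) - 7 = R^{2} - 7 = -7 + R^{2}$)
$\frac{1}{-778 + \frac{d{\left(-10 \right)}}{33}} = \frac{1}{-778 + \frac{-7 + \left(-10\right)^{2}}{33}} = \frac{1}{-778 + \left(-7 + 100\right) \frac{1}{33}} = \frac{1}{-778 + 93 \cdot \frac{1}{33}} = \frac{1}{-778 + \frac{31}{11}} = \frac{1}{- \frac{8527}{11}} = - \frac{11}{8527}$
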